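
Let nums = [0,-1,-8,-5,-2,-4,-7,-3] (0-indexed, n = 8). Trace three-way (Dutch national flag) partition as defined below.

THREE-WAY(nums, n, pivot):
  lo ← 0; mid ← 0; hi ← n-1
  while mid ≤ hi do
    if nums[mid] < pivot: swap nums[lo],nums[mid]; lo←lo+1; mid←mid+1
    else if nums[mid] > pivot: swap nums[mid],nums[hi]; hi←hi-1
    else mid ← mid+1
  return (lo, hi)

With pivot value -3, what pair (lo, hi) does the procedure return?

(4, 4)

lo=0 mid=0 hi=7
0>-3: swap(0,7), hi=6 ⇒ [-3,-1,-8,-5,-2,-4,-7,0]
-3=-3: mid=1
-1>-3: swap(1,6), hi=5 ⇒ [-3,-7,-8,-5,-2,-4,-1,0]
-7<-3: swap(0,1), lo=1 mid=2 ⇒ [-7,-3,-8,-5,-2,-4,-1,0]
-8<-3: swap(1,2), lo=2 mid=3 ⇒ [-7,-8,-3,-5,-2,-4,-1,0]
-5<-3: swap(2,3), lo=3 mid=4 ⇒ [-7,-8,-5,-3,-2,-4,-1,0]
-2>-3: swap(4,5), hi=4 ⇒ [-7,-8,-5,-3,-4,-2,-1,0]
-4<-3: swap(3,4), lo=4 mid=5 ⇒ [-7,-8,-5,-4,-3,-2,-1,0]
done. lo=4 hi=4; nums=[-7,-8,-5,-4,-3,-2,-1,0]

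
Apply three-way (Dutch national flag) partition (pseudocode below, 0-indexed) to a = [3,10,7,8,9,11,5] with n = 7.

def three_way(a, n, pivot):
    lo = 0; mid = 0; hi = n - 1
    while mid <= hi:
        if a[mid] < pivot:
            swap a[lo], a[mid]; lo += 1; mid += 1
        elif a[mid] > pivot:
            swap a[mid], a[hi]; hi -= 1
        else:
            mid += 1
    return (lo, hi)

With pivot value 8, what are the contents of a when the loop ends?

pivot = 8; lo=0, mid=0, hi=6
a[mid]=3<8: swap a[0],a[0]; lo=1,mid=1 → [3,10,7,8,9,11,5]
a[mid]=10>8: swap a[1],a[6]; hi=5 → [3,5,7,8,9,11,10]
a[mid]=5<8: swap a[1],a[1]; lo=2,mid=2 → [3,5,7,8,9,11,10]
a[mid]=7<8: swap a[2],a[2]; lo=3,mid=3 → [3,5,7,8,9,11,10]
a[mid]=8=8: mid=4
a[mid]=9>8: swap a[4],a[5]; hi=4 → [3,5,7,8,11,9,10]
a[mid]=11>8: swap a[4],a[4]; hi=3 → [3,5,7,8,11,9,10]
end: lo=3, hi=3; a = [3,5,7,8,11,9,10]

[3,5,7,8,11,9,10]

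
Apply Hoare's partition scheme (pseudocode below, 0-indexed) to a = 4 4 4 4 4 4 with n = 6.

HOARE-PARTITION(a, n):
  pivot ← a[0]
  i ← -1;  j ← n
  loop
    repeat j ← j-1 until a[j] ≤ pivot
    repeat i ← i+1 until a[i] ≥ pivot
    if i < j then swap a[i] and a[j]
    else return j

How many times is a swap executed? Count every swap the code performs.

pivot = a[0] = 4; i = -1, j = 6
j→5 (a[5]=4≤4), i→0 (a[0]=4≥4); i<j, swap → 4 4 4 4 4 4
j→4 (a[4]=4≤4), i→1 (a[1]=4≥4); i<j, swap → 4 4 4 4 4 4
j→3 (a[3]=4≤4), i→2 (a[2]=4≥4); i<j, swap → 4 4 4 4 4 4
j→2, i→3; i≥j, return j=2. a = 4 4 4 4 4 4

3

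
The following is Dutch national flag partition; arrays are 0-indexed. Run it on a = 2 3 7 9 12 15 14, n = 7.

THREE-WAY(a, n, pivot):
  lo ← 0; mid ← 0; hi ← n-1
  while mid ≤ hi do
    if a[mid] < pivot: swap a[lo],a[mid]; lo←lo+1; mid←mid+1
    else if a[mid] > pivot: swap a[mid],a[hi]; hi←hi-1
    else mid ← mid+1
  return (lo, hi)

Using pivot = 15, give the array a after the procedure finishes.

lo=0 mid=0 hi=6
2<15: swap(0,0), lo=1 mid=1 ⇒ 2 3 7 9 12 15 14
3<15: swap(1,1), lo=2 mid=2 ⇒ 2 3 7 9 12 15 14
7<15: swap(2,2), lo=3 mid=3 ⇒ 2 3 7 9 12 15 14
9<15: swap(3,3), lo=4 mid=4 ⇒ 2 3 7 9 12 15 14
12<15: swap(4,4), lo=5 mid=5 ⇒ 2 3 7 9 12 15 14
15=15: mid=6
14<15: swap(5,6), lo=6 mid=7 ⇒ 2 3 7 9 12 14 15
done. lo=6 hi=6; a=2 3 7 9 12 14 15

2 3 7 9 12 14 15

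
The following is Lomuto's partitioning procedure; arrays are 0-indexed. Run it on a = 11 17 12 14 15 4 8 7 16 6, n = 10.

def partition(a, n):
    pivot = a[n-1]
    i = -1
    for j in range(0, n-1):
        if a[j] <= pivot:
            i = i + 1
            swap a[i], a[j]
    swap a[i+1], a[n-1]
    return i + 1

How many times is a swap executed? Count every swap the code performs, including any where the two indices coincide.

pivot = a[9] = 6; i = -1
j=0: a[0]=11 > 6 → no swap
j=1: a[1]=17 > 6 → no swap
j=2: a[2]=12 > 6 → no swap
j=3: a[3]=14 > 6 → no swap
j=4: a[4]=15 > 6 → no swap
j=5: a[5]=4 ≤ 6 → i=0, swap a[0],a[5] → 4 17 12 14 15 11 8 7 16 6
j=6: a[6]=8 > 6 → no swap
j=7: a[7]=7 > 6 → no swap
j=8: a[8]=16 > 6 → no swap
final swap a[1],a[9] → 4 6 12 14 15 11 8 7 16 17; return 1

2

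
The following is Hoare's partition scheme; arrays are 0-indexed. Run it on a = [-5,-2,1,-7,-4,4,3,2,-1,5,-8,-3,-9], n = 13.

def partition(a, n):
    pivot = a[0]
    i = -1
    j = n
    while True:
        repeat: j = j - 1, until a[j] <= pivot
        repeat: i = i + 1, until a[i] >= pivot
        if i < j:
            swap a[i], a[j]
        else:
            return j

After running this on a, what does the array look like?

[-9,-8,-7,1,-4,4,3,2,-1,5,-2,-3,-5]

pivot=-5
j stops at 12 (-9), i stops at 0 (-5); swap ⇒ [-9,-2,1,-7,-4,4,3,2,-1,5,-8,-3,-5]
j stops at 10 (-8), i stops at 1 (-2); swap ⇒ [-9,-8,1,-7,-4,4,3,2,-1,5,-2,-3,-5]
j stops at 3 (-7), i stops at 2 (1); swap ⇒ [-9,-8,-7,1,-4,4,3,2,-1,5,-2,-3,-5]
j stops at 2, i stops at 3; i≥j ⇒ return 2. a=[-9,-8,-7,1,-4,4,3,2,-1,5,-2,-3,-5]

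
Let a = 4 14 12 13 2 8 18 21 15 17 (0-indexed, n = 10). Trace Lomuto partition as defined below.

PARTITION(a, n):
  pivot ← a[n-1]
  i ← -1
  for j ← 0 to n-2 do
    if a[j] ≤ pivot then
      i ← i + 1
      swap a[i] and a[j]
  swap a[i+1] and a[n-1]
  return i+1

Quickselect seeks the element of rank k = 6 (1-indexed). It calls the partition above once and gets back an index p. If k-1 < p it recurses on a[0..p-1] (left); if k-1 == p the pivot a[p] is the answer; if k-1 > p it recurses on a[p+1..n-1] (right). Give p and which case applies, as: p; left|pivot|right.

7; left

pivot=17, i=-1
j=0: 4≤17, i=0, swap(0,0) ⇒ 4 14 12 13 2 8 18 21 15 17
j=1: 14≤17, i=1, swap(1,1) ⇒ 4 14 12 13 2 8 18 21 15 17
j=2: 12≤17, i=2, swap(2,2) ⇒ 4 14 12 13 2 8 18 21 15 17
j=3: 13≤17, i=3, swap(3,3) ⇒ 4 14 12 13 2 8 18 21 15 17
j=4: 2≤17, i=4, swap(4,4) ⇒ 4 14 12 13 2 8 18 21 15 17
j=5: 8≤17, i=5, swap(5,5) ⇒ 4 14 12 13 2 8 18 21 15 17
j=6: 18>17, skip
j=7: 21>17, skip
j=8: 15≤17, i=6, swap(6,8) ⇒ 4 14 12 13 2 8 15 21 18 17
swap(7,9) ⇒ 4 14 12 13 2 8 15 17 18 21; return 7
p = 7; k-1 = 5 < 7 ⇒ left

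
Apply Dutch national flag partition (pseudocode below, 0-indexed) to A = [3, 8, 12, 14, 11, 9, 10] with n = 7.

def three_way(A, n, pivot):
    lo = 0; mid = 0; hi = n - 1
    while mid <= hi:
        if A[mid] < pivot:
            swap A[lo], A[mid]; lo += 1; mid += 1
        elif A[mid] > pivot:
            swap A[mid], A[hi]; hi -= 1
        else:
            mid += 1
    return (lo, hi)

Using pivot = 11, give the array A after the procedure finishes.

[3, 8, 10, 9, 11, 14, 12]

pivot = 11; lo=0, mid=0, hi=6
A[mid]=3<11: swap A[0],A[0]; lo=1,mid=1 → [3, 8, 12, 14, 11, 9, 10]
A[mid]=8<11: swap A[1],A[1]; lo=2,mid=2 → [3, 8, 12, 14, 11, 9, 10]
A[mid]=12>11: swap A[2],A[6]; hi=5 → [3, 8, 10, 14, 11, 9, 12]
A[mid]=10<11: swap A[2],A[2]; lo=3,mid=3 → [3, 8, 10, 14, 11, 9, 12]
A[mid]=14>11: swap A[3],A[5]; hi=4 → [3, 8, 10, 9, 11, 14, 12]
A[mid]=9<11: swap A[3],A[3]; lo=4,mid=4 → [3, 8, 10, 9, 11, 14, 12]
A[mid]=11=11: mid=5
end: lo=4, hi=4; A = [3, 8, 10, 9, 11, 14, 12]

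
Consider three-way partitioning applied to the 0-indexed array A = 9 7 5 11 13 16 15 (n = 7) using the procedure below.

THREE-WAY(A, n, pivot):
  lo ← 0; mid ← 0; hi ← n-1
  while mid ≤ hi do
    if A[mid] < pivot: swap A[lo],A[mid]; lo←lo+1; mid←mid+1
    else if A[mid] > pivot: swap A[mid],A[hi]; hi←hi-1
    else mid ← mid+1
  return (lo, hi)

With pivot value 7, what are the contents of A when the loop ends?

lo=0 mid=0 hi=6
9>7: swap(0,6), hi=5 ⇒ 15 7 5 11 13 16 9
15>7: swap(0,5), hi=4 ⇒ 16 7 5 11 13 15 9
16>7: swap(0,4), hi=3 ⇒ 13 7 5 11 16 15 9
13>7: swap(0,3), hi=2 ⇒ 11 7 5 13 16 15 9
11>7: swap(0,2), hi=1 ⇒ 5 7 11 13 16 15 9
5<7: swap(0,0), lo=1 mid=1 ⇒ 5 7 11 13 16 15 9
7=7: mid=2
done. lo=1 hi=1; A=5 7 11 13 16 15 9

5 7 11 13 16 15 9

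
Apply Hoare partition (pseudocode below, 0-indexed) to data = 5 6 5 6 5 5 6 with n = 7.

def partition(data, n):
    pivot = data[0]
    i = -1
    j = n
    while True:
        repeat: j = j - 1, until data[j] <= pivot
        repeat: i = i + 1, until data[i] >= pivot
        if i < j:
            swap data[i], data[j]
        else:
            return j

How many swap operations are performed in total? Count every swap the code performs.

pivot = data[0] = 5; i = -1, j = 7
j→5 (data[5]=5≤5), i→0 (data[0]=5≥5); i<j, swap → 5 6 5 6 5 5 6
j→4 (data[4]=5≤5), i→1 (data[1]=6≥5); i<j, swap → 5 5 5 6 6 5 6
j→2, i→2; i≥j, return j=2. data = 5 5 5 6 6 5 6

2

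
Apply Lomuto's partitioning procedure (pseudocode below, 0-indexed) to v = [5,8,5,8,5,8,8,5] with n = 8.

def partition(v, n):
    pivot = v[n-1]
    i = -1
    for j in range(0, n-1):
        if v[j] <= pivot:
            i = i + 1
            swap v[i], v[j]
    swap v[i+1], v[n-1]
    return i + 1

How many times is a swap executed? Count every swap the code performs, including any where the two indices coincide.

4

pivot = v[7] = 5; i = -1
j=0: v[0]=5 ≤ 5 → i=0, swap v[0],v[0] (no change) → [5,8,5,8,5,8,8,5]
j=1: v[1]=8 > 5 → no swap
j=2: v[2]=5 ≤ 5 → i=1, swap v[1],v[2] → [5,5,8,8,5,8,8,5]
j=3: v[3]=8 > 5 → no swap
j=4: v[4]=5 ≤ 5 → i=2, swap v[2],v[4] → [5,5,5,8,8,8,8,5]
j=5: v[5]=8 > 5 → no swap
j=6: v[6]=8 > 5 → no swap
final swap v[3],v[7] → [5,5,5,5,8,8,8,8]; return 3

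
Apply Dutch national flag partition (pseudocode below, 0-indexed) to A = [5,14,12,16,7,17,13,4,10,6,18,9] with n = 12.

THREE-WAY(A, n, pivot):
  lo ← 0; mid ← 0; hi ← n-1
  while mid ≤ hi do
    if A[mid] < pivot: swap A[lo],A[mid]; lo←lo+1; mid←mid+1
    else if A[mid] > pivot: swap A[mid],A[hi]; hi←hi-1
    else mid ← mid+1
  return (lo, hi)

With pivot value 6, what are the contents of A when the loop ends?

[5,4,6,7,17,13,16,10,12,18,9,14]

pivot = 6; lo=0, mid=0, hi=11
A[mid]=5<6: swap A[0],A[0]; lo=1,mid=1 → [5,14,12,16,7,17,13,4,10,6,18,9]
A[mid]=14>6: swap A[1],A[11]; hi=10 → [5,9,12,16,7,17,13,4,10,6,18,14]
A[mid]=9>6: swap A[1],A[10]; hi=9 → [5,18,12,16,7,17,13,4,10,6,9,14]
A[mid]=18>6: swap A[1],A[9]; hi=8 → [5,6,12,16,7,17,13,4,10,18,9,14]
A[mid]=6=6: mid=2
A[mid]=12>6: swap A[2],A[8]; hi=7 → [5,6,10,16,7,17,13,4,12,18,9,14]
A[mid]=10>6: swap A[2],A[7]; hi=6 → [5,6,4,16,7,17,13,10,12,18,9,14]
A[mid]=4<6: swap A[1],A[2]; lo=2,mid=3 → [5,4,6,16,7,17,13,10,12,18,9,14]
A[mid]=16>6: swap A[3],A[6]; hi=5 → [5,4,6,13,7,17,16,10,12,18,9,14]
A[mid]=13>6: swap A[3],A[5]; hi=4 → [5,4,6,17,7,13,16,10,12,18,9,14]
A[mid]=17>6: swap A[3],A[4]; hi=3 → [5,4,6,7,17,13,16,10,12,18,9,14]
A[mid]=7>6: swap A[3],A[3]; hi=2 → [5,4,6,7,17,13,16,10,12,18,9,14]
end: lo=2, hi=2; A = [5,4,6,7,17,13,16,10,12,18,9,14]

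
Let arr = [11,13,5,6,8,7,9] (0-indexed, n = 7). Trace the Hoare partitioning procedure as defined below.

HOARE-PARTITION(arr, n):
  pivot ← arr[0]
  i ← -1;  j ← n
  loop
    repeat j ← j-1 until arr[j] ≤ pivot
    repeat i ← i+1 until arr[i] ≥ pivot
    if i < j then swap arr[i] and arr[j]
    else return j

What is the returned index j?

4

pivot = arr[0] = 11; i = -1, j = 7
j→6 (arr[6]=9≤11), i→0 (arr[0]=11≥11); i<j, swap → [9,13,5,6,8,7,11]
j→5 (arr[5]=7≤11), i→1 (arr[1]=13≥11); i<j, swap → [9,7,5,6,8,13,11]
j→4, i→5; i≥j, return j=4. arr = [9,7,5,6,8,13,11]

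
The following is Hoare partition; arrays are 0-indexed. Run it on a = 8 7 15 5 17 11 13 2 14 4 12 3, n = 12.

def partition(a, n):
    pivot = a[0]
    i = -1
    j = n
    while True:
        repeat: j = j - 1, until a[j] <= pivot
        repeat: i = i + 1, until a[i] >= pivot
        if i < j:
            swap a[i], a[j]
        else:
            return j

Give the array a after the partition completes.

3 7 4 5 2 11 13 17 14 15 12 8

pivot=8
j stops at 11 (3), i stops at 0 (8); swap ⇒ 3 7 15 5 17 11 13 2 14 4 12 8
j stops at 9 (4), i stops at 2 (15); swap ⇒ 3 7 4 5 17 11 13 2 14 15 12 8
j stops at 7 (2), i stops at 4 (17); swap ⇒ 3 7 4 5 2 11 13 17 14 15 12 8
j stops at 4, i stops at 5; i≥j ⇒ return 4. a=3 7 4 5 2 11 13 17 14 15 12 8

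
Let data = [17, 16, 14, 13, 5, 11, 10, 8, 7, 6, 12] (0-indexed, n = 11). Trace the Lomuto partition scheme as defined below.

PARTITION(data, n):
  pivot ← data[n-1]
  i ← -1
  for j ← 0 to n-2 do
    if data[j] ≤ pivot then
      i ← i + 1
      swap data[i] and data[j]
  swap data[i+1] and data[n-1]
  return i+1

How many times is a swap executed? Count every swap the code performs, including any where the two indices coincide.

pivot=12, i=-1
j=0: 17>12, skip
j=1: 16>12, skip
j=2: 14>12, skip
j=3: 13>12, skip
j=4: 5≤12, i=0, swap(0,4) ⇒ [5, 16, 14, 13, 17, 11, 10, 8, 7, 6, 12]
j=5: 11≤12, i=1, swap(1,5) ⇒ [5, 11, 14, 13, 17, 16, 10, 8, 7, 6, 12]
j=6: 10≤12, i=2, swap(2,6) ⇒ [5, 11, 10, 13, 17, 16, 14, 8, 7, 6, 12]
j=7: 8≤12, i=3, swap(3,7) ⇒ [5, 11, 10, 8, 17, 16, 14, 13, 7, 6, 12]
j=8: 7≤12, i=4, swap(4,8) ⇒ [5, 11, 10, 8, 7, 16, 14, 13, 17, 6, 12]
j=9: 6≤12, i=5, swap(5,9) ⇒ [5, 11, 10, 8, 7, 6, 14, 13, 17, 16, 12]
swap(6,10) ⇒ [5, 11, 10, 8, 7, 6, 12, 13, 17, 16, 14]; return 6

7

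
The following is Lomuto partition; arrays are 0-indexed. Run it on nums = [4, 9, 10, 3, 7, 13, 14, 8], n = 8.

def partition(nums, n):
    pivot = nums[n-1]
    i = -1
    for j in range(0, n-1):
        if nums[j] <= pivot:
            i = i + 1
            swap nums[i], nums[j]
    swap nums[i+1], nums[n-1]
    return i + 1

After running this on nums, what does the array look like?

[4, 3, 7, 8, 10, 13, 14, 9]

pivot=8, i=-1
j=0: 4≤8, i=0, swap(0,0) ⇒ [4, 9, 10, 3, 7, 13, 14, 8]
j=1: 9>8, skip
j=2: 10>8, skip
j=3: 3≤8, i=1, swap(1,3) ⇒ [4, 3, 10, 9, 7, 13, 14, 8]
j=4: 7≤8, i=2, swap(2,4) ⇒ [4, 3, 7, 9, 10, 13, 14, 8]
j=5: 13>8, skip
j=6: 14>8, skip
swap(3,7) ⇒ [4, 3, 7, 8, 10, 13, 14, 9]; return 3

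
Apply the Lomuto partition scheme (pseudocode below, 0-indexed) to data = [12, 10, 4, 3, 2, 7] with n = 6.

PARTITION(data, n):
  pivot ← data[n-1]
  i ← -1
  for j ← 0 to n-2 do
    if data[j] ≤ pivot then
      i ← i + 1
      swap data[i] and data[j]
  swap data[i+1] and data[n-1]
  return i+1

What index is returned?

3

pivot=7, i=-1
j=0: 12>7, skip
j=1: 10>7, skip
j=2: 4≤7, i=0, swap(0,2) ⇒ [4, 10, 12, 3, 2, 7]
j=3: 3≤7, i=1, swap(1,3) ⇒ [4, 3, 12, 10, 2, 7]
j=4: 2≤7, i=2, swap(2,4) ⇒ [4, 3, 2, 10, 12, 7]
swap(3,5) ⇒ [4, 3, 2, 7, 12, 10]; return 3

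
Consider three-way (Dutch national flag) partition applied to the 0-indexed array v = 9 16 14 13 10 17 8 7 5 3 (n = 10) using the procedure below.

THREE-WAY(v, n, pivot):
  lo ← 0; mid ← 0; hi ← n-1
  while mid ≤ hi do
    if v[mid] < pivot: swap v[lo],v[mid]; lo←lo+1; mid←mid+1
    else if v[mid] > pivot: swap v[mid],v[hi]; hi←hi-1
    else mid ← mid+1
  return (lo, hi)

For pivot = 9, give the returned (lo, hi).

(4, 4)

lo=0 mid=0 hi=9
9=9: mid=1
16>9: swap(1,9), hi=8 ⇒ 9 3 14 13 10 17 8 7 5 16
3<9: swap(0,1), lo=1 mid=2 ⇒ 3 9 14 13 10 17 8 7 5 16
14>9: swap(2,8), hi=7 ⇒ 3 9 5 13 10 17 8 7 14 16
5<9: swap(1,2), lo=2 mid=3 ⇒ 3 5 9 13 10 17 8 7 14 16
13>9: swap(3,7), hi=6 ⇒ 3 5 9 7 10 17 8 13 14 16
7<9: swap(2,3), lo=3 mid=4 ⇒ 3 5 7 9 10 17 8 13 14 16
10>9: swap(4,6), hi=5 ⇒ 3 5 7 9 8 17 10 13 14 16
8<9: swap(3,4), lo=4 mid=5 ⇒ 3 5 7 8 9 17 10 13 14 16
17>9: swap(5,5), hi=4 ⇒ 3 5 7 8 9 17 10 13 14 16
done. lo=4 hi=4; v=3 5 7 8 9 17 10 13 14 16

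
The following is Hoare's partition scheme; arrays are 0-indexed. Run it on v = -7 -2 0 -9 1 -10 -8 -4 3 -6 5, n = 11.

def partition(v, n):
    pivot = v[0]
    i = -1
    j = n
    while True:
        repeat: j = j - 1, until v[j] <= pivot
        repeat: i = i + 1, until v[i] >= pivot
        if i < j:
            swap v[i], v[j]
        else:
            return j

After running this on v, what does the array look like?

pivot=-7
j stops at 6 (-8), i stops at 0 (-7); swap ⇒ -8 -2 0 -9 1 -10 -7 -4 3 -6 5
j stops at 5 (-10), i stops at 1 (-2); swap ⇒ -8 -10 0 -9 1 -2 -7 -4 3 -6 5
j stops at 3 (-9), i stops at 2 (0); swap ⇒ -8 -10 -9 0 1 -2 -7 -4 3 -6 5
j stops at 2, i stops at 3; i≥j ⇒ return 2. v=-8 -10 -9 0 1 -2 -7 -4 3 -6 5

-8 -10 -9 0 1 -2 -7 -4 3 -6 5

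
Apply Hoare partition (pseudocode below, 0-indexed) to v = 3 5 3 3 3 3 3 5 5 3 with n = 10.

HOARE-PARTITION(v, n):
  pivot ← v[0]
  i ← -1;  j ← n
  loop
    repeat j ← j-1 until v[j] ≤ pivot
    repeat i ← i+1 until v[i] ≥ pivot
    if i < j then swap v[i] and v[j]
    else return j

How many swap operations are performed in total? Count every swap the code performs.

4

pivot = v[0] = 3; i = -1, j = 10
j→9 (v[9]=3≤3), i→0 (v[0]=3≥3); i<j, swap → 3 5 3 3 3 3 3 5 5 3
j→6 (v[6]=3≤3), i→1 (v[1]=5≥3); i<j, swap → 3 3 3 3 3 3 5 5 5 3
j→5 (v[5]=3≤3), i→2 (v[2]=3≥3); i<j, swap → 3 3 3 3 3 3 5 5 5 3
j→4 (v[4]=3≤3), i→3 (v[3]=3≥3); i<j, swap → 3 3 3 3 3 3 5 5 5 3
j→3, i→4; i≥j, return j=3. v = 3 3 3 3 3 3 5 5 5 3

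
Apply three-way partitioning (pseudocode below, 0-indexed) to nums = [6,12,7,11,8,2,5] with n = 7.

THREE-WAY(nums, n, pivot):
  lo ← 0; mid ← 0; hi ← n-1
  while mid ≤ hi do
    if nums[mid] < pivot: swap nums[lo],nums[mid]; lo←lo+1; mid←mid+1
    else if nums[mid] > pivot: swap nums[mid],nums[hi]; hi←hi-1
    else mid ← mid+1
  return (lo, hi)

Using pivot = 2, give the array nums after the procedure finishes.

lo=0 mid=0 hi=6
6>2: swap(0,6), hi=5 ⇒ [5,12,7,11,8,2,6]
5>2: swap(0,5), hi=4 ⇒ [2,12,7,11,8,5,6]
2=2: mid=1
12>2: swap(1,4), hi=3 ⇒ [2,8,7,11,12,5,6]
8>2: swap(1,3), hi=2 ⇒ [2,11,7,8,12,5,6]
11>2: swap(1,2), hi=1 ⇒ [2,7,11,8,12,5,6]
7>2: swap(1,1), hi=0 ⇒ [2,7,11,8,12,5,6]
done. lo=0 hi=0; nums=[2,7,11,8,12,5,6]

[2,7,11,8,12,5,6]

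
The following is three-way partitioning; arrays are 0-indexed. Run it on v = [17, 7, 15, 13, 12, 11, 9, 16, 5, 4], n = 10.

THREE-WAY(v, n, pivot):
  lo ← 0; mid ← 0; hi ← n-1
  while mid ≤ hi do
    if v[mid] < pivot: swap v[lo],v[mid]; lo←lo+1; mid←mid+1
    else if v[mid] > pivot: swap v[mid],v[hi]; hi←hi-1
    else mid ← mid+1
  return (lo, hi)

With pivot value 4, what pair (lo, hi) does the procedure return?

(0, 0)

pivot = 4; lo=0, mid=0, hi=9
v[mid]=17>4: swap v[0],v[9]; hi=8 → [4, 7, 15, 13, 12, 11, 9, 16, 5, 17]
v[mid]=4=4: mid=1
v[mid]=7>4: swap v[1],v[8]; hi=7 → [4, 5, 15, 13, 12, 11, 9, 16, 7, 17]
v[mid]=5>4: swap v[1],v[7]; hi=6 → [4, 16, 15, 13, 12, 11, 9, 5, 7, 17]
v[mid]=16>4: swap v[1],v[6]; hi=5 → [4, 9, 15, 13, 12, 11, 16, 5, 7, 17]
v[mid]=9>4: swap v[1],v[5]; hi=4 → [4, 11, 15, 13, 12, 9, 16, 5, 7, 17]
v[mid]=11>4: swap v[1],v[4]; hi=3 → [4, 12, 15, 13, 11, 9, 16, 5, 7, 17]
v[mid]=12>4: swap v[1],v[3]; hi=2 → [4, 13, 15, 12, 11, 9, 16, 5, 7, 17]
v[mid]=13>4: swap v[1],v[2]; hi=1 → [4, 15, 13, 12, 11, 9, 16, 5, 7, 17]
v[mid]=15>4: swap v[1],v[1]; hi=0 → [4, 15, 13, 12, 11, 9, 16, 5, 7, 17]
end: lo=0, hi=0; v = [4, 15, 13, 12, 11, 9, 16, 5, 7, 17]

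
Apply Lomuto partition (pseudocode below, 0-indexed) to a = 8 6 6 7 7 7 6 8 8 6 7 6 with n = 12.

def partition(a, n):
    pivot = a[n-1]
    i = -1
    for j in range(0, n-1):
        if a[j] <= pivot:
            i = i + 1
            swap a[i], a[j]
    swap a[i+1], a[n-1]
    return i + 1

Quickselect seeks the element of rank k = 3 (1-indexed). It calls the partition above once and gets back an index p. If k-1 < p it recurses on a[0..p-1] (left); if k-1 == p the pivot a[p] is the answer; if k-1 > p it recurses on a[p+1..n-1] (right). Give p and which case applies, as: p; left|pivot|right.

pivot = a[11] = 6; i = -1
j=0: a[0]=8 > 6 → no swap
j=1: a[1]=6 ≤ 6 → i=0, swap a[0],a[1] → 6 8 6 7 7 7 6 8 8 6 7 6
j=2: a[2]=6 ≤ 6 → i=1, swap a[1],a[2] → 6 6 8 7 7 7 6 8 8 6 7 6
j=3: a[3]=7 > 6 → no swap
j=4: a[4]=7 > 6 → no swap
j=5: a[5]=7 > 6 → no swap
j=6: a[6]=6 ≤ 6 → i=2, swap a[2],a[6] → 6 6 6 7 7 7 8 8 8 6 7 6
j=7: a[7]=8 > 6 → no swap
j=8: a[8]=8 > 6 → no swap
j=9: a[9]=6 ≤ 6 → i=3, swap a[3],a[9] → 6 6 6 6 7 7 8 8 8 7 7 6
j=10: a[10]=7 > 6 → no swap
final swap a[4],a[11] → 6 6 6 6 6 7 8 8 8 7 7 7; return 4
p = 4; k-1 = 2 < 4 ⇒ left

4; left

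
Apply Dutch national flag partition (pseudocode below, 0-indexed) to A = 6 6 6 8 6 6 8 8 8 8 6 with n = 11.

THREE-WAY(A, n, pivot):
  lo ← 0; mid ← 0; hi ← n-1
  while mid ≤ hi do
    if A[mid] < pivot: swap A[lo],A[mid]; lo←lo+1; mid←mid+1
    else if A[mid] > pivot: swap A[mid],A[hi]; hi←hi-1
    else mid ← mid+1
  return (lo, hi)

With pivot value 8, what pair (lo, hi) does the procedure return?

(6, 10)

pivot = 8; lo=0, mid=0, hi=10
A[mid]=6<8: swap A[0],A[0]; lo=1,mid=1 → 6 6 6 8 6 6 8 8 8 8 6
A[mid]=6<8: swap A[1],A[1]; lo=2,mid=2 → 6 6 6 8 6 6 8 8 8 8 6
A[mid]=6<8: swap A[2],A[2]; lo=3,mid=3 → 6 6 6 8 6 6 8 8 8 8 6
A[mid]=8=8: mid=4
A[mid]=6<8: swap A[3],A[4]; lo=4,mid=5 → 6 6 6 6 8 6 8 8 8 8 6
A[mid]=6<8: swap A[4],A[5]; lo=5,mid=6 → 6 6 6 6 6 8 8 8 8 8 6
A[mid]=8=8: mid=7
A[mid]=8=8: mid=8
A[mid]=8=8: mid=9
A[mid]=8=8: mid=10
A[mid]=6<8: swap A[5],A[10]; lo=6,mid=11 → 6 6 6 6 6 6 8 8 8 8 8
end: lo=6, hi=10; A = 6 6 6 6 6 6 8 8 8 8 8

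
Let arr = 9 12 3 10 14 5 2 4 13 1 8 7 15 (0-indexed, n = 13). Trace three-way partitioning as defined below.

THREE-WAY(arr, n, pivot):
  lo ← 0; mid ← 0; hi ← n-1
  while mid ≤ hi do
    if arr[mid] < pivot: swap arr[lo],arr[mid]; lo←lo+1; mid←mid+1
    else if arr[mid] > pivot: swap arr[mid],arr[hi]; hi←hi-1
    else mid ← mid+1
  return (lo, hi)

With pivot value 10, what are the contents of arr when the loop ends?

lo=0 mid=0 hi=12
9<10: swap(0,0), lo=1 mid=1 ⇒ 9 12 3 10 14 5 2 4 13 1 8 7 15
12>10: swap(1,12), hi=11 ⇒ 9 15 3 10 14 5 2 4 13 1 8 7 12
15>10: swap(1,11), hi=10 ⇒ 9 7 3 10 14 5 2 4 13 1 8 15 12
7<10: swap(1,1), lo=2 mid=2 ⇒ 9 7 3 10 14 5 2 4 13 1 8 15 12
3<10: swap(2,2), lo=3 mid=3 ⇒ 9 7 3 10 14 5 2 4 13 1 8 15 12
10=10: mid=4
14>10: swap(4,10), hi=9 ⇒ 9 7 3 10 8 5 2 4 13 1 14 15 12
8<10: swap(3,4), lo=4 mid=5 ⇒ 9 7 3 8 10 5 2 4 13 1 14 15 12
5<10: swap(4,5), lo=5 mid=6 ⇒ 9 7 3 8 5 10 2 4 13 1 14 15 12
2<10: swap(5,6), lo=6 mid=7 ⇒ 9 7 3 8 5 2 10 4 13 1 14 15 12
4<10: swap(6,7), lo=7 mid=8 ⇒ 9 7 3 8 5 2 4 10 13 1 14 15 12
13>10: swap(8,9), hi=8 ⇒ 9 7 3 8 5 2 4 10 1 13 14 15 12
1<10: swap(7,8), lo=8 mid=9 ⇒ 9 7 3 8 5 2 4 1 10 13 14 15 12
done. lo=8 hi=8; arr=9 7 3 8 5 2 4 1 10 13 14 15 12

9 7 3 8 5 2 4 1 10 13 14 15 12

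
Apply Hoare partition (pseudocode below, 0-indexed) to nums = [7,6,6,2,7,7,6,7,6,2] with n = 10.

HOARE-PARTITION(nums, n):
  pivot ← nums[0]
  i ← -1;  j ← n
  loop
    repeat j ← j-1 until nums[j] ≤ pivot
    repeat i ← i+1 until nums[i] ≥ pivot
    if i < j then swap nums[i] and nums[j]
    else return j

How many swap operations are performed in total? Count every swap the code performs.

3

pivot=7
j stops at 9 (2), i stops at 0 (7); swap ⇒ [2,6,6,2,7,7,6,7,6,7]
j stops at 8 (6), i stops at 4 (7); swap ⇒ [2,6,6,2,6,7,6,7,7,7]
j stops at 7 (7), i stops at 5 (7); swap ⇒ [2,6,6,2,6,7,6,7,7,7]
j stops at 6, i stops at 7; i≥j ⇒ return 6. nums=[2,6,6,2,6,7,6,7,7,7]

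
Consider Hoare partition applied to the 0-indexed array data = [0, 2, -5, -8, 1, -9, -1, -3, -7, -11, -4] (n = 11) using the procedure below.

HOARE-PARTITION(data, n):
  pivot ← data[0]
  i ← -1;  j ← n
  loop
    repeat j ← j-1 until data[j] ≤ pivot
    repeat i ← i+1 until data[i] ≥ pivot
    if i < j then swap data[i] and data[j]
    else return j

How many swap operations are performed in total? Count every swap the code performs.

3

pivot=0
j stops at 10 (-4), i stops at 0 (0); swap ⇒ [-4, 2, -5, -8, 1, -9, -1, -3, -7, -11, 0]
j stops at 9 (-11), i stops at 1 (2); swap ⇒ [-4, -11, -5, -8, 1, -9, -1, -3, -7, 2, 0]
j stops at 8 (-7), i stops at 4 (1); swap ⇒ [-4, -11, -5, -8, -7, -9, -1, -3, 1, 2, 0]
j stops at 7, i stops at 8; i≥j ⇒ return 7. data=[-4, -11, -5, -8, -7, -9, -1, -3, 1, 2, 0]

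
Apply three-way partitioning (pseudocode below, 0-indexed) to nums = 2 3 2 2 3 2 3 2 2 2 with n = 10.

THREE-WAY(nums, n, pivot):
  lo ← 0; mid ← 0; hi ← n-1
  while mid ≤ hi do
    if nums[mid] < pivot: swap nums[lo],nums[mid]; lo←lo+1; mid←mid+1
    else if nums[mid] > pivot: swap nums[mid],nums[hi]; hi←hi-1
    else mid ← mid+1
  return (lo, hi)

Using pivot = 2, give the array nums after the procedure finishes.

pivot = 2; lo=0, mid=0, hi=9
nums[mid]=2=2: mid=1
nums[mid]=3>2: swap nums[1],nums[9]; hi=8 → 2 2 2 2 3 2 3 2 2 3
nums[mid]=2=2: mid=2
nums[mid]=2=2: mid=3
nums[mid]=2=2: mid=4
nums[mid]=3>2: swap nums[4],nums[8]; hi=7 → 2 2 2 2 2 2 3 2 3 3
nums[mid]=2=2: mid=5
nums[mid]=2=2: mid=6
nums[mid]=3>2: swap nums[6],nums[7]; hi=6 → 2 2 2 2 2 2 2 3 3 3
nums[mid]=2=2: mid=7
end: lo=0, hi=6; nums = 2 2 2 2 2 2 2 3 3 3

2 2 2 2 2 2 2 3 3 3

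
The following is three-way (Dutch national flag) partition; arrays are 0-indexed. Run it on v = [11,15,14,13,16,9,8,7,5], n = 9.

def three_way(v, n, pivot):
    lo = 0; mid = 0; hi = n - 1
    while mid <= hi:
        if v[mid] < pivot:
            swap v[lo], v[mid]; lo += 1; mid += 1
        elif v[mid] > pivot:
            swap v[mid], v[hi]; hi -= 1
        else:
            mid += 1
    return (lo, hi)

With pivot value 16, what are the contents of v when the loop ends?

[11,15,14,13,9,8,7,5,16]

pivot = 16; lo=0, mid=0, hi=8
v[mid]=11<16: swap v[0],v[0]; lo=1,mid=1 → [11,15,14,13,16,9,8,7,5]
v[mid]=15<16: swap v[1],v[1]; lo=2,mid=2 → [11,15,14,13,16,9,8,7,5]
v[mid]=14<16: swap v[2],v[2]; lo=3,mid=3 → [11,15,14,13,16,9,8,7,5]
v[mid]=13<16: swap v[3],v[3]; lo=4,mid=4 → [11,15,14,13,16,9,8,7,5]
v[mid]=16=16: mid=5
v[mid]=9<16: swap v[4],v[5]; lo=5,mid=6 → [11,15,14,13,9,16,8,7,5]
v[mid]=8<16: swap v[5],v[6]; lo=6,mid=7 → [11,15,14,13,9,8,16,7,5]
v[mid]=7<16: swap v[6],v[7]; lo=7,mid=8 → [11,15,14,13,9,8,7,16,5]
v[mid]=5<16: swap v[7],v[8]; lo=8,mid=9 → [11,15,14,13,9,8,7,5,16]
end: lo=8, hi=8; v = [11,15,14,13,9,8,7,5,16]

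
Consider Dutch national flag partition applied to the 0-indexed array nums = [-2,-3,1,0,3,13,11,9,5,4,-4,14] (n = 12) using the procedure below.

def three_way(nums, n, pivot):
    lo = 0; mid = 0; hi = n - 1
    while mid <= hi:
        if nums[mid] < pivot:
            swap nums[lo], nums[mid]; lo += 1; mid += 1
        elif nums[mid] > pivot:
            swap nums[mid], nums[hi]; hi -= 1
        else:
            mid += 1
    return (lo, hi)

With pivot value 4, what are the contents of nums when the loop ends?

[-2,-3,1,0,3,-4,4,5,9,11,14,13]

lo=0 mid=0 hi=11
-2<4: swap(0,0), lo=1 mid=1 ⇒ [-2,-3,1,0,3,13,11,9,5,4,-4,14]
-3<4: swap(1,1), lo=2 mid=2 ⇒ [-2,-3,1,0,3,13,11,9,5,4,-4,14]
1<4: swap(2,2), lo=3 mid=3 ⇒ [-2,-3,1,0,3,13,11,9,5,4,-4,14]
0<4: swap(3,3), lo=4 mid=4 ⇒ [-2,-3,1,0,3,13,11,9,5,4,-4,14]
3<4: swap(4,4), lo=5 mid=5 ⇒ [-2,-3,1,0,3,13,11,9,5,4,-4,14]
13>4: swap(5,11), hi=10 ⇒ [-2,-3,1,0,3,14,11,9,5,4,-4,13]
14>4: swap(5,10), hi=9 ⇒ [-2,-3,1,0,3,-4,11,9,5,4,14,13]
-4<4: swap(5,5), lo=6 mid=6 ⇒ [-2,-3,1,0,3,-4,11,9,5,4,14,13]
11>4: swap(6,9), hi=8 ⇒ [-2,-3,1,0,3,-4,4,9,5,11,14,13]
4=4: mid=7
9>4: swap(7,8), hi=7 ⇒ [-2,-3,1,0,3,-4,4,5,9,11,14,13]
5>4: swap(7,7), hi=6 ⇒ [-2,-3,1,0,3,-4,4,5,9,11,14,13]
done. lo=6 hi=6; nums=[-2,-3,1,0,3,-4,4,5,9,11,14,13]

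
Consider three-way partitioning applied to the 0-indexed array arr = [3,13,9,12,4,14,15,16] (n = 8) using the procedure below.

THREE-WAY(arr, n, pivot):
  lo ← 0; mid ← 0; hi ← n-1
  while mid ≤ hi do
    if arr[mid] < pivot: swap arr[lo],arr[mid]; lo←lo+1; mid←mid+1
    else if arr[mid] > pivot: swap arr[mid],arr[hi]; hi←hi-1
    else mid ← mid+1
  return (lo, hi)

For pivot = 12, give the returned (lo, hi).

pivot = 12; lo=0, mid=0, hi=7
arr[mid]=3<12: swap arr[0],arr[0]; lo=1,mid=1 → [3,13,9,12,4,14,15,16]
arr[mid]=13>12: swap arr[1],arr[7]; hi=6 → [3,16,9,12,4,14,15,13]
arr[mid]=16>12: swap arr[1],arr[6]; hi=5 → [3,15,9,12,4,14,16,13]
arr[mid]=15>12: swap arr[1],arr[5]; hi=4 → [3,14,9,12,4,15,16,13]
arr[mid]=14>12: swap arr[1],arr[4]; hi=3 → [3,4,9,12,14,15,16,13]
arr[mid]=4<12: swap arr[1],arr[1]; lo=2,mid=2 → [3,4,9,12,14,15,16,13]
arr[mid]=9<12: swap arr[2],arr[2]; lo=3,mid=3 → [3,4,9,12,14,15,16,13]
arr[mid]=12=12: mid=4
end: lo=3, hi=3; arr = [3,4,9,12,14,15,16,13]

(3, 3)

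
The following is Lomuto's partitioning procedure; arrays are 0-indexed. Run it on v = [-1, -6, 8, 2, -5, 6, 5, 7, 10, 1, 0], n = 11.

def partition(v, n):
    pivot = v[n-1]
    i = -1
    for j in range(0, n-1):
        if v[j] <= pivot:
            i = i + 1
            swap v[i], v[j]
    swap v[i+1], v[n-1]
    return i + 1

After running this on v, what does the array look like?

[-1, -6, -5, 0, 8, 6, 5, 7, 10, 1, 2]

pivot = v[10] = 0; i = -1
j=0: v[0]=-1 ≤ 0 → i=0, swap v[0],v[0] (no change) → [-1, -6, 8, 2, -5, 6, 5, 7, 10, 1, 0]
j=1: v[1]=-6 ≤ 0 → i=1, swap v[1],v[1] (no change) → [-1, -6, 8, 2, -5, 6, 5, 7, 10, 1, 0]
j=2: v[2]=8 > 0 → no swap
j=3: v[3]=2 > 0 → no swap
j=4: v[4]=-5 ≤ 0 → i=2, swap v[2],v[4] → [-1, -6, -5, 2, 8, 6, 5, 7, 10, 1, 0]
j=5: v[5]=6 > 0 → no swap
j=6: v[6]=5 > 0 → no swap
j=7: v[7]=7 > 0 → no swap
j=8: v[8]=10 > 0 → no swap
j=9: v[9]=1 > 0 → no swap
final swap v[3],v[10] → [-1, -6, -5, 0, 8, 6, 5, 7, 10, 1, 2]; return 3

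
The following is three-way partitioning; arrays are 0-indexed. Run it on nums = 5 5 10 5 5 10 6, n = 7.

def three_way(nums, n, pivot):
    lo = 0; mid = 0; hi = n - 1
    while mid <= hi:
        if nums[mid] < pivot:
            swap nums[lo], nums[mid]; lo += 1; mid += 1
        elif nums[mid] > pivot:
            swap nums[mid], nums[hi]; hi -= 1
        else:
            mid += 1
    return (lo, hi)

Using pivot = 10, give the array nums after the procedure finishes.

5 5 5 5 6 10 10

lo=0 mid=0 hi=6
5<10: swap(0,0), lo=1 mid=1 ⇒ 5 5 10 5 5 10 6
5<10: swap(1,1), lo=2 mid=2 ⇒ 5 5 10 5 5 10 6
10=10: mid=3
5<10: swap(2,3), lo=3 mid=4 ⇒ 5 5 5 10 5 10 6
5<10: swap(3,4), lo=4 mid=5 ⇒ 5 5 5 5 10 10 6
10=10: mid=6
6<10: swap(4,6), lo=5 mid=7 ⇒ 5 5 5 5 6 10 10
done. lo=5 hi=6; nums=5 5 5 5 6 10 10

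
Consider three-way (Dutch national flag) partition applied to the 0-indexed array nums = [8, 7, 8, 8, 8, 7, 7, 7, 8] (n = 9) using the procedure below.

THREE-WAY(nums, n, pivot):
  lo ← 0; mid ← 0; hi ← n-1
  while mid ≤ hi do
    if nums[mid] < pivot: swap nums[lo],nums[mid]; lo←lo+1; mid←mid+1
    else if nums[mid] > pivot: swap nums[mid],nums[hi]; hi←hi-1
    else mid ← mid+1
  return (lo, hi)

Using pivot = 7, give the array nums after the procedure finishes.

[7, 7, 7, 7, 8, 8, 8, 8, 8]

lo=0 mid=0 hi=8
8>7: swap(0,8), hi=7 ⇒ [8, 7, 8, 8, 8, 7, 7, 7, 8]
8>7: swap(0,7), hi=6 ⇒ [7, 7, 8, 8, 8, 7, 7, 8, 8]
7=7: mid=1
7=7: mid=2
8>7: swap(2,6), hi=5 ⇒ [7, 7, 7, 8, 8, 7, 8, 8, 8]
7=7: mid=3
8>7: swap(3,5), hi=4 ⇒ [7, 7, 7, 7, 8, 8, 8, 8, 8]
7=7: mid=4
8>7: swap(4,4), hi=3 ⇒ [7, 7, 7, 7, 8, 8, 8, 8, 8]
done. lo=0 hi=3; nums=[7, 7, 7, 7, 8, 8, 8, 8, 8]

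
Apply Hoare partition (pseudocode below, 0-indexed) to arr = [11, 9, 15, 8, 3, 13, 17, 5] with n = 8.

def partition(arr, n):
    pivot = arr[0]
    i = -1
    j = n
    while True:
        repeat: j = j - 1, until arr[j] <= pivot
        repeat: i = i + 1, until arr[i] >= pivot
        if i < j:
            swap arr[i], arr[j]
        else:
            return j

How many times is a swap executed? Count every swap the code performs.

2

pivot = arr[0] = 11; i = -1, j = 8
j→7 (arr[7]=5≤11), i→0 (arr[0]=11≥11); i<j, swap → [5, 9, 15, 8, 3, 13, 17, 11]
j→4 (arr[4]=3≤11), i→2 (arr[2]=15≥11); i<j, swap → [5, 9, 3, 8, 15, 13, 17, 11]
j→3, i→4; i≥j, return j=3. arr = [5, 9, 3, 8, 15, 13, 17, 11]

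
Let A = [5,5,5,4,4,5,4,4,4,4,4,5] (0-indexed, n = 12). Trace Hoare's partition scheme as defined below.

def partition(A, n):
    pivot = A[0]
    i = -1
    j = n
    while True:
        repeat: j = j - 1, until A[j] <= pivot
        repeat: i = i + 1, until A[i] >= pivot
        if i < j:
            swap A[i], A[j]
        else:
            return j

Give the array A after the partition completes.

pivot = A[0] = 5; i = -1, j = 12
j→11 (A[11]=5≤5), i→0 (A[0]=5≥5); i<j, swap → [5,5,5,4,4,5,4,4,4,4,4,5]
j→10 (A[10]=4≤5), i→1 (A[1]=5≥5); i<j, swap → [5,4,5,4,4,5,4,4,4,4,5,5]
j→9 (A[9]=4≤5), i→2 (A[2]=5≥5); i<j, swap → [5,4,4,4,4,5,4,4,4,5,5,5]
j→8 (A[8]=4≤5), i→5 (A[5]=5≥5); i<j, swap → [5,4,4,4,4,4,4,4,5,5,5,5]
j→7, i→8; i≥j, return j=7. A = [5,4,4,4,4,4,4,4,5,5,5,5]

[5,4,4,4,4,4,4,4,5,5,5,5]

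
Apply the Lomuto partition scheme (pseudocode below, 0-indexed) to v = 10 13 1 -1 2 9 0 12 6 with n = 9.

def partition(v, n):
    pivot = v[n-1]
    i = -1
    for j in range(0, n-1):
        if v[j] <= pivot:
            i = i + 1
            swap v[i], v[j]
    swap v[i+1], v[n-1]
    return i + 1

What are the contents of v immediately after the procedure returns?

pivot = v[8] = 6; i = -1
j=0: v[0]=10 > 6 → no swap
j=1: v[1]=13 > 6 → no swap
j=2: v[2]=1 ≤ 6 → i=0, swap v[0],v[2] → 1 13 10 -1 2 9 0 12 6
j=3: v[3]=-1 ≤ 6 → i=1, swap v[1],v[3] → 1 -1 10 13 2 9 0 12 6
j=4: v[4]=2 ≤ 6 → i=2, swap v[2],v[4] → 1 -1 2 13 10 9 0 12 6
j=5: v[5]=9 > 6 → no swap
j=6: v[6]=0 ≤ 6 → i=3, swap v[3],v[6] → 1 -1 2 0 10 9 13 12 6
j=7: v[7]=12 > 6 → no swap
final swap v[4],v[8] → 1 -1 2 0 6 9 13 12 10; return 4

1 -1 2 0 6 9 13 12 10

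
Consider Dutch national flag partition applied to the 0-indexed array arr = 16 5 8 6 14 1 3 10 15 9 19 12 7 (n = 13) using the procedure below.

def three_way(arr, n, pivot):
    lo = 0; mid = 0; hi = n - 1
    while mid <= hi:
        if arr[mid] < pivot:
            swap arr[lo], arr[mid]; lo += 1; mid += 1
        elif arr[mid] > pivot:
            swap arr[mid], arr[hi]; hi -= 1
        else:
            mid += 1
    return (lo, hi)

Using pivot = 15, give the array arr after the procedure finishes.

7 5 8 6 14 1 3 10 9 12 15 19 16

pivot = 15; lo=0, mid=0, hi=12
arr[mid]=16>15: swap arr[0],arr[12]; hi=11 → 7 5 8 6 14 1 3 10 15 9 19 12 16
arr[mid]=7<15: swap arr[0],arr[0]; lo=1,mid=1 → 7 5 8 6 14 1 3 10 15 9 19 12 16
arr[mid]=5<15: swap arr[1],arr[1]; lo=2,mid=2 → 7 5 8 6 14 1 3 10 15 9 19 12 16
arr[mid]=8<15: swap arr[2],arr[2]; lo=3,mid=3 → 7 5 8 6 14 1 3 10 15 9 19 12 16
arr[mid]=6<15: swap arr[3],arr[3]; lo=4,mid=4 → 7 5 8 6 14 1 3 10 15 9 19 12 16
arr[mid]=14<15: swap arr[4],arr[4]; lo=5,mid=5 → 7 5 8 6 14 1 3 10 15 9 19 12 16
arr[mid]=1<15: swap arr[5],arr[5]; lo=6,mid=6 → 7 5 8 6 14 1 3 10 15 9 19 12 16
arr[mid]=3<15: swap arr[6],arr[6]; lo=7,mid=7 → 7 5 8 6 14 1 3 10 15 9 19 12 16
arr[mid]=10<15: swap arr[7],arr[7]; lo=8,mid=8 → 7 5 8 6 14 1 3 10 15 9 19 12 16
arr[mid]=15=15: mid=9
arr[mid]=9<15: swap arr[8],arr[9]; lo=9,mid=10 → 7 5 8 6 14 1 3 10 9 15 19 12 16
arr[mid]=19>15: swap arr[10],arr[11]; hi=10 → 7 5 8 6 14 1 3 10 9 15 12 19 16
arr[mid]=12<15: swap arr[9],arr[10]; lo=10,mid=11 → 7 5 8 6 14 1 3 10 9 12 15 19 16
end: lo=10, hi=10; arr = 7 5 8 6 14 1 3 10 9 12 15 19 16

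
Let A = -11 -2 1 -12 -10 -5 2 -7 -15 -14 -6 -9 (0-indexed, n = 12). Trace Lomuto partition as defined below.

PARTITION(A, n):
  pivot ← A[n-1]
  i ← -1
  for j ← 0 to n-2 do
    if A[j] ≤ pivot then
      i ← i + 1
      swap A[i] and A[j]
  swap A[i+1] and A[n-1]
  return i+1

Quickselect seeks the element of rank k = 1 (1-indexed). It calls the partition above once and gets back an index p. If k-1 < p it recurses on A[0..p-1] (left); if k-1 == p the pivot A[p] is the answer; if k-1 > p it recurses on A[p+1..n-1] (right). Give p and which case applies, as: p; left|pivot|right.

pivot = A[11] = -9; i = -1
j=0: A[0]=-11 ≤ -9 → i=0, swap A[0],A[0] (no change) → -11 -2 1 -12 -10 -5 2 -7 -15 -14 -6 -9
j=1: A[1]=-2 > -9 → no swap
j=2: A[2]=1 > -9 → no swap
j=3: A[3]=-12 ≤ -9 → i=1, swap A[1],A[3] → -11 -12 1 -2 -10 -5 2 -7 -15 -14 -6 -9
j=4: A[4]=-10 ≤ -9 → i=2, swap A[2],A[4] → -11 -12 -10 -2 1 -5 2 -7 -15 -14 -6 -9
j=5: A[5]=-5 > -9 → no swap
j=6: A[6]=2 > -9 → no swap
j=7: A[7]=-7 > -9 → no swap
j=8: A[8]=-15 ≤ -9 → i=3, swap A[3],A[8] → -11 -12 -10 -15 1 -5 2 -7 -2 -14 -6 -9
j=9: A[9]=-14 ≤ -9 → i=4, swap A[4],A[9] → -11 -12 -10 -15 -14 -5 2 -7 -2 1 -6 -9
j=10: A[10]=-6 > -9 → no swap
final swap A[5],A[11] → -11 -12 -10 -15 -14 -9 2 -7 -2 1 -6 -5; return 5
p = 5; k-1 = 0 < 5 ⇒ left

5; left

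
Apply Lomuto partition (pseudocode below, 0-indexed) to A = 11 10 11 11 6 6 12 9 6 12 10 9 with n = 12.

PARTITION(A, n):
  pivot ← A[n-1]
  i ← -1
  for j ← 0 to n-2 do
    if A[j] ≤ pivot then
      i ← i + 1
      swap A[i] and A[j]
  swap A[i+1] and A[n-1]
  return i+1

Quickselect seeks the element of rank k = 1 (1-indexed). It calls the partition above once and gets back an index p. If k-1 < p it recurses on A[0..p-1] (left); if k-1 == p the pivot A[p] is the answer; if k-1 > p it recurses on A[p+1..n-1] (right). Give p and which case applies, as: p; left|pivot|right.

4; left

pivot=9, i=-1
j=0: 11>9, skip
j=1: 10>9, skip
j=2: 11>9, skip
j=3: 11>9, skip
j=4: 6≤9, i=0, swap(0,4) ⇒ 6 10 11 11 11 6 12 9 6 12 10 9
j=5: 6≤9, i=1, swap(1,5) ⇒ 6 6 11 11 11 10 12 9 6 12 10 9
j=6: 12>9, skip
j=7: 9≤9, i=2, swap(2,7) ⇒ 6 6 9 11 11 10 12 11 6 12 10 9
j=8: 6≤9, i=3, swap(3,8) ⇒ 6 6 9 6 11 10 12 11 11 12 10 9
j=9: 12>9, skip
j=10: 10>9, skip
swap(4,11) ⇒ 6 6 9 6 9 10 12 11 11 12 10 11; return 4
p = 4; k-1 = 0 < 4 ⇒ left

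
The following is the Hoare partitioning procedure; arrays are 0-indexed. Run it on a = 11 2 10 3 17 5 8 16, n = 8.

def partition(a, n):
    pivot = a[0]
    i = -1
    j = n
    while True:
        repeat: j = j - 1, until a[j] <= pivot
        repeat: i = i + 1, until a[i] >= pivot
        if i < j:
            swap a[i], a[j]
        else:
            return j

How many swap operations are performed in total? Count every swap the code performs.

pivot=11
j stops at 6 (8), i stops at 0 (11); swap ⇒ 8 2 10 3 17 5 11 16
j stops at 5 (5), i stops at 4 (17); swap ⇒ 8 2 10 3 5 17 11 16
j stops at 4, i stops at 5; i≥j ⇒ return 4. a=8 2 10 3 5 17 11 16

2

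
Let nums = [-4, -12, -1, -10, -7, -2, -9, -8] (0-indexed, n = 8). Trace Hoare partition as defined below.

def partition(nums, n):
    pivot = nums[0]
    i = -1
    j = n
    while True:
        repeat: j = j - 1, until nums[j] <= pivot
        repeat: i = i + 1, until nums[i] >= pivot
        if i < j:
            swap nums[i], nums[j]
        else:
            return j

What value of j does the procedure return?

pivot=-4
j stops at 7 (-8), i stops at 0 (-4); swap ⇒ [-8, -12, -1, -10, -7, -2, -9, -4]
j stops at 6 (-9), i stops at 2 (-1); swap ⇒ [-8, -12, -9, -10, -7, -2, -1, -4]
j stops at 4, i stops at 5; i≥j ⇒ return 4. nums=[-8, -12, -9, -10, -7, -2, -1, -4]

4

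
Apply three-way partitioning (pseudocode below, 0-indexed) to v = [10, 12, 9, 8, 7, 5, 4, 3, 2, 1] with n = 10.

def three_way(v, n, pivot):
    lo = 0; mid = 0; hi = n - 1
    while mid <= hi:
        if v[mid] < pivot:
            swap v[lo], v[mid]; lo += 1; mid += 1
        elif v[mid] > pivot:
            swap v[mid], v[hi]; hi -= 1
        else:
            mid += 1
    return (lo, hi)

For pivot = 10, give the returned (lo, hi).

pivot = 10; lo=0, mid=0, hi=9
v[mid]=10=10: mid=1
v[mid]=12>10: swap v[1],v[9]; hi=8 → [10, 1, 9, 8, 7, 5, 4, 3, 2, 12]
v[mid]=1<10: swap v[0],v[1]; lo=1,mid=2 → [1, 10, 9, 8, 7, 5, 4, 3, 2, 12]
v[mid]=9<10: swap v[1],v[2]; lo=2,mid=3 → [1, 9, 10, 8, 7, 5, 4, 3, 2, 12]
v[mid]=8<10: swap v[2],v[3]; lo=3,mid=4 → [1, 9, 8, 10, 7, 5, 4, 3, 2, 12]
v[mid]=7<10: swap v[3],v[4]; lo=4,mid=5 → [1, 9, 8, 7, 10, 5, 4, 3, 2, 12]
v[mid]=5<10: swap v[4],v[5]; lo=5,mid=6 → [1, 9, 8, 7, 5, 10, 4, 3, 2, 12]
v[mid]=4<10: swap v[5],v[6]; lo=6,mid=7 → [1, 9, 8, 7, 5, 4, 10, 3, 2, 12]
v[mid]=3<10: swap v[6],v[7]; lo=7,mid=8 → [1, 9, 8, 7, 5, 4, 3, 10, 2, 12]
v[mid]=2<10: swap v[7],v[8]; lo=8,mid=9 → [1, 9, 8, 7, 5, 4, 3, 2, 10, 12]
end: lo=8, hi=8; v = [1, 9, 8, 7, 5, 4, 3, 2, 10, 12]

(8, 8)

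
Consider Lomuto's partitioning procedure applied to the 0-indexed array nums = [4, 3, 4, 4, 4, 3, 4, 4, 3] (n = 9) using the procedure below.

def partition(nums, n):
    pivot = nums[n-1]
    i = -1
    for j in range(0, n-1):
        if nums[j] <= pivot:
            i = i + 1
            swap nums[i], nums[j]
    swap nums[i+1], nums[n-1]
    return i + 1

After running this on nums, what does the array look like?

[3, 3, 3, 4, 4, 4, 4, 4, 4]

pivot = nums[8] = 3; i = -1
j=0: nums[0]=4 > 3 → no swap
j=1: nums[1]=3 ≤ 3 → i=0, swap nums[0],nums[1] → [3, 4, 4, 4, 4, 3, 4, 4, 3]
j=2: nums[2]=4 > 3 → no swap
j=3: nums[3]=4 > 3 → no swap
j=4: nums[4]=4 > 3 → no swap
j=5: nums[5]=3 ≤ 3 → i=1, swap nums[1],nums[5] → [3, 3, 4, 4, 4, 4, 4, 4, 3]
j=6: nums[6]=4 > 3 → no swap
j=7: nums[7]=4 > 3 → no swap
final swap nums[2],nums[8] → [3, 3, 3, 4, 4, 4, 4, 4, 4]; return 2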